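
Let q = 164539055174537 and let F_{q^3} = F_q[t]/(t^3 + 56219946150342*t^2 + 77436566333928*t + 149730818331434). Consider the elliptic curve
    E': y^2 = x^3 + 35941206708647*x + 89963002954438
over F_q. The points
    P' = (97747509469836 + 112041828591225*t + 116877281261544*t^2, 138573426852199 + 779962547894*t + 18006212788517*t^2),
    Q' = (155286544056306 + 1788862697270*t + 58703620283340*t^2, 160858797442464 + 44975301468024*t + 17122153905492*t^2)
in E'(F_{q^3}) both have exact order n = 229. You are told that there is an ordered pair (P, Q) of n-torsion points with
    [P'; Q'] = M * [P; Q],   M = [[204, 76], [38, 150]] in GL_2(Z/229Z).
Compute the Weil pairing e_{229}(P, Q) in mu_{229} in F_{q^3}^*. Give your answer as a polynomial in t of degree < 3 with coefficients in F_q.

Since e_{229}(P,P)=e_{229}(Q,Q)=1 and e_{229}(Q,P)=e_{229}(P,Q)^{-1}, expanding e_{229}(204*P + 76*Q,38*P + 150*Q) leaves e(P,Q)^det(M).
det(M) mod 229 = 3; its inverse in (Z/229)^* is 153 (check: 3*153 mod 229 = 1).
8-bit Miller (11100101) on E'/F_{164539055174537} with a'=35941206708647, b'=89963002954438: accumulate tangent/chord ratios at Q'+S and P'+S'.
f_P(D_Q)/f_Q(D_P) = 42027274579110 + 9278658841994*t + 89233695811041*t^2.
(42027274579110 + 9278658841994*t + 89233695811041*t^2)^{153} mod (164539055174537,f) = 150722434107236 + 78695375695799*t + 126394294598955*t^2.

150722434107236 + 78695375695799*t + 126394294598955*t^2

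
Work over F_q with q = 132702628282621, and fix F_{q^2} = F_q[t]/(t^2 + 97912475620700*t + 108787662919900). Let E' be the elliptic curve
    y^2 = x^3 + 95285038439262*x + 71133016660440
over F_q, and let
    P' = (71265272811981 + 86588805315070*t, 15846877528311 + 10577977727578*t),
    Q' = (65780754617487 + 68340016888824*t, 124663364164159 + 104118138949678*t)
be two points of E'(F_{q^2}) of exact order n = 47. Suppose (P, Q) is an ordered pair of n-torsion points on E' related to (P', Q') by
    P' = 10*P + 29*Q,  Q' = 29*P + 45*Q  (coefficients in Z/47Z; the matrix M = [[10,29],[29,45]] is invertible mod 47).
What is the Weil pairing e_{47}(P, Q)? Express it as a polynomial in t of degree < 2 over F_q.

The 47-Weil pairing on E[47] over F_{132702628282621} is alternating-bilinear: e_{47}(P',Q') = e_{47}(P,Q)^det(M).
10*45 - 29*29 = -391; reduced mod 47: det = 32, inverse 25.
Miller loop for e_{47} over F_{132702628282621^2}: bits of 47 = 101111; 5 double steps + 4 add steps, l/v at each.
Miller gives e_{47}(P',Q') = 25503604267447 + 33242894401667*t in F_{132702628282621^2}.
Raise to 25: e(P,Q) = 70855844358643 + 25321311274848*t in mu_{47}.

70855844358643 + 25321311274848*t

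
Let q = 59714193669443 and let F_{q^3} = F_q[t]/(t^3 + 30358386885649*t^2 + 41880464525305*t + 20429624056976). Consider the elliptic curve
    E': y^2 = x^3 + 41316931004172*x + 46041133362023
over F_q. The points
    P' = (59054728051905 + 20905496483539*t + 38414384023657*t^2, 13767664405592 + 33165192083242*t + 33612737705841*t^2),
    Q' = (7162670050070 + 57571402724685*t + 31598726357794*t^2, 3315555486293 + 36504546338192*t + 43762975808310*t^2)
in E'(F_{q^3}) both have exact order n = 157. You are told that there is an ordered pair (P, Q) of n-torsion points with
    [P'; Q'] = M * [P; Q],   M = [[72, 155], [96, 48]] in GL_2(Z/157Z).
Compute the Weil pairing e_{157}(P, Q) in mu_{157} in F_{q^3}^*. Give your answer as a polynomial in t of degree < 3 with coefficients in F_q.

20821485162779 + 12213133401792*t + 33469290424913*t^2

The 157-Weil pairing on E[157] over F_{59714193669443} is alternating-bilinear: e_{157}(P',Q') = e_{157}(P,Q)^det(M).
det M = 72*48 - 155*96 = -11424 = 37 (mod 157); 37^{-1} = 17 (mod 157).
Run Miller on y^2=x^3+41316931004172*x+46041133362023 over F_{59714193669443}: ladder 10011101 (8 bits); e = f_P(D_Q)/f_Q(D_P).
e_{157}(P',Q') = 56499976102799 + 13572301224522*t + 17773138652764*t^2.
Thus e_{157}(P,Q) = 20821485162779 + 12213133401792*t + 33469290424913*t^2.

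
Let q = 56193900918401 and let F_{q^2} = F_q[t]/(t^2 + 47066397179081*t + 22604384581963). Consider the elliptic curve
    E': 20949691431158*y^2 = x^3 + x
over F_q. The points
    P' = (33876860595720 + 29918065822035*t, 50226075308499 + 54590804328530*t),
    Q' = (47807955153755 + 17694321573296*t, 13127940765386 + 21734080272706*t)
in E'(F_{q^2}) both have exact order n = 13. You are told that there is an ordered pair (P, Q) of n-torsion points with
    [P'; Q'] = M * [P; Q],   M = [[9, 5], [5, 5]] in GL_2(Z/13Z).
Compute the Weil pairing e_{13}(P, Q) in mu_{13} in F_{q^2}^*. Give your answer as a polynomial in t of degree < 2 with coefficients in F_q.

2754943270878 + 13156254950163*t

Alternating bilinearity on E[13] (values in mu_{13} in F_{56193900918401^2}) gives e(P',Q') = e(P,Q)^det(M).
Hence e(P,Q) = e(P',Q')^{2} where 2 = 7^{-1} mod 13.
(x,y)|->(7089100963018x,7089100963018y) sends E' to y^2=x^3+30290774897525*x.
Miller loop for e_{13} over F_{56193900918401^2}: bits of 13 = 1101; 3 double steps + 2 add steps, l/v at each.
The quotient is 52134684060057 + 17934767159120*t.
Thus e_{13}(P,Q) = 2754943270878 + 13156254950163*t.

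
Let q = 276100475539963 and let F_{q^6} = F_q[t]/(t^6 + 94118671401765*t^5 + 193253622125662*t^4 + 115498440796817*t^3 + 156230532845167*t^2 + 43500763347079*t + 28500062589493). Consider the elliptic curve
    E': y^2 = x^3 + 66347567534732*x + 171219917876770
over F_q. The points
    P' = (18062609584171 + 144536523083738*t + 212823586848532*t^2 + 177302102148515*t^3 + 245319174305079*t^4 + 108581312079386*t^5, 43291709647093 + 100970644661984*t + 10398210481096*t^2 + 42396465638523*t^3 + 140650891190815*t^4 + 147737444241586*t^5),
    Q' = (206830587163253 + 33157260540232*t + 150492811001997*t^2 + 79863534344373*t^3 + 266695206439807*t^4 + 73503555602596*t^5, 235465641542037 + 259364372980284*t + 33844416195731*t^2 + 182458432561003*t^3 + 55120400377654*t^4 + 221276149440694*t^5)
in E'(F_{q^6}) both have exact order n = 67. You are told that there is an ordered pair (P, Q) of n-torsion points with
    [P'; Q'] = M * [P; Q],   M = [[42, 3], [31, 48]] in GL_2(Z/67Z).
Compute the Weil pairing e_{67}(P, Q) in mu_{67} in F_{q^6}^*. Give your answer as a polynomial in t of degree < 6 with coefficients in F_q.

421625456136 + 158761794477408*t + 60795421390478*t^2 + 237307418858165*t^3 + 107417239177471*t^4 + 275811144398668*t^5

e_{67} is bilinear + alternating on E[67], so e_{67}(42*P + 3*Q, 31*P + 48*Q) = e_{67}(P,Q)^(42*48-3*31).
Inverting 47 mod 67: 10. Thus e_{67}(P,Q) = e(P',Q')^{10}.
n = 67 = (1000011)_2 (7 bits, wt 3); accumulate f_{67,P'}(Q'+S)/f_{67,P'}(S) along the 6-step ladder.
Result: e(P',Q') = 169396715708126 + 118396344260885*t + 134254020055142*t^2 + 169941849916658*t^3 + 272295131444070*t^4 + 83415442109793*t^5.
Hence e(P,Q) = 421625456136 + 158761794477408*t + 60795421390478*t^2 + 237307418858165*t^3 + 107417239177471*t^4 + 275811144398668*t^5 in F_{276100475539963^6}^*.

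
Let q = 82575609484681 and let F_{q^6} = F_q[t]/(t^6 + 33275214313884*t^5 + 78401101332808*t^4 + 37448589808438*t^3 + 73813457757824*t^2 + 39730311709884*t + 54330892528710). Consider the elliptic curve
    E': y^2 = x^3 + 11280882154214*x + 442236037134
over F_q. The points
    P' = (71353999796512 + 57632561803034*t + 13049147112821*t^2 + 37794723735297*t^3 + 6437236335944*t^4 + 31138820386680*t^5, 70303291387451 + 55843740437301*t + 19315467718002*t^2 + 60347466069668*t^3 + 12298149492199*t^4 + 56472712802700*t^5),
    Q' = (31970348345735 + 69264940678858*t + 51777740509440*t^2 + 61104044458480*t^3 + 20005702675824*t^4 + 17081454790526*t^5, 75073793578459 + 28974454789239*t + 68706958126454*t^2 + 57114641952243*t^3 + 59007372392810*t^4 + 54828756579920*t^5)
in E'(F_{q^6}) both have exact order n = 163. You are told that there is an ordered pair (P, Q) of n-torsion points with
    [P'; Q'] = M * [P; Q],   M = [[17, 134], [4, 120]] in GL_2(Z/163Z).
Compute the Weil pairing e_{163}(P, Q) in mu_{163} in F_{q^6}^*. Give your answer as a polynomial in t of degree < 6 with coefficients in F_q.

Alternating bilinearity on E[163] (values in mu_{163} in F_{82575609484681^6}) gives e(P',Q') = e(P,Q)^det(M).
det(M) mod 163 = 37; its inverse in (Z/163)^* is 141 (check: 37*141 mod 163 = 1).
Miller loop for e_{163} over F_{82575609484681^6}: bits of 163 = 10100011; 7 double steps + 3 add steps, l/v at each.
e_{163}(P',Q') = 22491860907818 + 35765307017910*t + 32363140748491*t^2 + 18378528259612*t^3 + 50519556514346*t^4 + 42307620559077*t^5.
Raise to 141: e(P,Q) = 79658565622019 + 59357250759352*t + 32369246966917*t^2 + 26875153969842*t^3 + 17941443809730*t^4 + 51112214926451*t^5 in mu_{163}.

79658565622019 + 59357250759352*t + 32369246966917*t^2 + 26875153969842*t^3 + 17941443809730*t^4 + 51112214926451*t^5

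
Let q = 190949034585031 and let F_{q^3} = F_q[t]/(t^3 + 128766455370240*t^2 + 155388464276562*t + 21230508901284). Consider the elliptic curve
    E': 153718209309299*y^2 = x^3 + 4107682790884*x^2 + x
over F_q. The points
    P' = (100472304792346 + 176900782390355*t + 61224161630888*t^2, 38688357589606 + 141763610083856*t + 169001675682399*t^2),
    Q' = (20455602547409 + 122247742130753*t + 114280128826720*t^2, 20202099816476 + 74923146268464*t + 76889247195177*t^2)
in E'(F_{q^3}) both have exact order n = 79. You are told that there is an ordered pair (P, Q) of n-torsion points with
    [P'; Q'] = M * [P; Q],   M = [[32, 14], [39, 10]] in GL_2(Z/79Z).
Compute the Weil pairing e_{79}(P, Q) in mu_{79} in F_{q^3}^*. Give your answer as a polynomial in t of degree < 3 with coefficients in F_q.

51139844054164 + 176076257539870*t + 64095693105685*t^2

Under M = [[32,14],[39,10]] in GL_2(Z/79), e_{79}(P',Q') = e_{79}(P,Q)^(32*10-14*39 mod 79).
Inverting 11 mod 79: 36. Thus e_{79}(P,Q) = e(P',Q')^{36}.
(x,y)|->(18619698053769x+177739091539380,18619698053769y) sends E' to y^2=x^3+25930779920352*x+157330146579280.
Miller loop for e_{79} over F_{190949034585031^3}: bits of 79 = 1001111; 6 double steps + 4 add steps, l/v at each.
Miller gives e_{79}(P',Q') = 153225924066441 + 125327041741230*t + 105171558921868*t^2 in F_{190949034585031^3}.
Finally e_{79}(P,Q) = 51139844054164 + 176076257539870*t + 64095693105685*t^2.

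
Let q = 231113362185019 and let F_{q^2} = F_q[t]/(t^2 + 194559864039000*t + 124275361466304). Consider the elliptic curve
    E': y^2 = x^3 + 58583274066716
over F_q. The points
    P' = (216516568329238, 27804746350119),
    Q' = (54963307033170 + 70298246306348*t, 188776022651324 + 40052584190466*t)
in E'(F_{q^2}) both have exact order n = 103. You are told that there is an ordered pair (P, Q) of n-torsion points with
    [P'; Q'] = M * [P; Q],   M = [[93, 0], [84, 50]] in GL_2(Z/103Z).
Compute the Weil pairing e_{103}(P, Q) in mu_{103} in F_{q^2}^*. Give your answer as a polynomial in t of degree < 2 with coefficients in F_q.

Since e_{103}(P,P)=e_{103}(Q,Q)=1 and e_{103}(Q,P)=e_{103}(P,Q)^{-1}, expanding e_{103}(93*P,84*P + 50*Q) leaves e(P,Q)^det(M).
Inverting 15 mod 103: 55. Thus e_{103}(P,Q) = e(P',Q')^{55}.
7-bit Miller (1100111) on E'/F_{231113362185019} with a'=0, b'=58583274066716: accumulate tangent/chord ratios at Q'+S and P'+S'.
Result: e(P',Q') = 223446343104710 + 213358856932073*t.
e_{103}(P,Q) = (223446343104710 + 213358856932073*t)^{55} = 206288758634098 + 108968541828306*t.

206288758634098 + 108968541828306*t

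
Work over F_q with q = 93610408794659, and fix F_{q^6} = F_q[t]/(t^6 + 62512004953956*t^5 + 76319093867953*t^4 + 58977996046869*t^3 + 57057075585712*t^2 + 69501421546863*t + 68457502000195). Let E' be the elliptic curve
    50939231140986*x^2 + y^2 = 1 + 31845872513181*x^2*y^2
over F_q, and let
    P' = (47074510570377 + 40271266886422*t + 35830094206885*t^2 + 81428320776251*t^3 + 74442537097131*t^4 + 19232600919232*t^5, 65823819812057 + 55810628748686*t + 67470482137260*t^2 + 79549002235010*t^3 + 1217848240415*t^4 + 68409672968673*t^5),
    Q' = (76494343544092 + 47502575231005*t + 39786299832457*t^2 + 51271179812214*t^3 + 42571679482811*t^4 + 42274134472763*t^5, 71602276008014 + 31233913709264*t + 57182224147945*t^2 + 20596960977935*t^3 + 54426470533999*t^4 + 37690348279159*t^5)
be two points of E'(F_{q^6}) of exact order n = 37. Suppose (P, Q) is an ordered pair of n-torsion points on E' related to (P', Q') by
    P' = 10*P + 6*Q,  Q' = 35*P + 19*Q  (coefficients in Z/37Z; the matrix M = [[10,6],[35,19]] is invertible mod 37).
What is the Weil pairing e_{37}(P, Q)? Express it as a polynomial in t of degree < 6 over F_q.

Under M = [[10,6],[35,19]] in GL_2(Z/37), e_{37}(P',Q') = e_{37}(P,Q)^(10*19-6*35 mod 37).
10*19 - 6*35 = -20; reduced mod 37: det = 17, inverse 24.
Edwards a_E,d_E -> Montgomery A=66363050379377,B=87602882302905 -> Weierstrass 81709893653426,60854411646189 via alpha=60602721673024,beta=28175941855616.
6-bit Miller (100101) on E'/F_{93610408794659} with a'=81709893653426, b'=60854411646189: accumulate tangent/chord ratios at Q'+S and P'+S'.
So e_{37}(P',Q') = 32393710431984 + 40323087402735*t + 30024576360589*t^2 + 45179560679838*t^3 + 44946118937775*t^4 + 41024034562078*t^5.
Hence e(P,Q) = 30687336761836 + 31469316578778*t + 43208240170959*t^2 + 19466094284061*t^3 + 48636283196554*t^4 + 27060542970113*t^5 in F_{93610408794659^6}^*.

30687336761836 + 31469316578778*t + 43208240170959*t^2 + 19466094284061*t^3 + 48636283196554*t^4 + 27060542970113*t^5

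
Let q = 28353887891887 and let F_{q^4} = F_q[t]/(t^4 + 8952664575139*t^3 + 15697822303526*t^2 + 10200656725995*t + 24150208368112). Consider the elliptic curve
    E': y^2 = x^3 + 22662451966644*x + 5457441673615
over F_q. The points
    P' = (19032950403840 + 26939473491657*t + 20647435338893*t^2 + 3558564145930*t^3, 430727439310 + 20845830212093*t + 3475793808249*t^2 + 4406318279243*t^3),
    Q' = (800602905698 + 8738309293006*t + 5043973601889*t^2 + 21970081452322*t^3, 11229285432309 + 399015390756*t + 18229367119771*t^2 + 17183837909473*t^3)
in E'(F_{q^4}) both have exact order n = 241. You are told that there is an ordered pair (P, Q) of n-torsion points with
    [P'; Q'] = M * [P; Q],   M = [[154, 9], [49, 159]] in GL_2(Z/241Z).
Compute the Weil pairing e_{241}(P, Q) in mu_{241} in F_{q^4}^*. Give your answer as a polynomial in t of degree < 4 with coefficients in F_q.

e_{241} is bilinear + alternating on E[241], so e_{241}(154*P + 9*Q, 49*P + 159*Q) = e_{241}(P,Q)^(154*159-9*49).
154*159 - 9*49 = 24045; reduced mod 241: det = 186, inverse 92.
n = 241 = (11110001)_2 (8 bits, wt 5); accumulate f_{241,P'}(Q'+S)/f_{241,P'}(S) along the 7-step ladder.
Result: e(P',Q') = 5392219254294 + 1835405703346*t + 5022259182579*t^2 + 5606274923631*t^3.
Hence e(P,Q) = 20727559066495 + 14176669486602*t + 6102908952716*t^2 + 3628546110559*t^3 in F_{28353887891887^4}^*.

20727559066495 + 14176669486602*t + 6102908952716*t^2 + 3628546110559*t^3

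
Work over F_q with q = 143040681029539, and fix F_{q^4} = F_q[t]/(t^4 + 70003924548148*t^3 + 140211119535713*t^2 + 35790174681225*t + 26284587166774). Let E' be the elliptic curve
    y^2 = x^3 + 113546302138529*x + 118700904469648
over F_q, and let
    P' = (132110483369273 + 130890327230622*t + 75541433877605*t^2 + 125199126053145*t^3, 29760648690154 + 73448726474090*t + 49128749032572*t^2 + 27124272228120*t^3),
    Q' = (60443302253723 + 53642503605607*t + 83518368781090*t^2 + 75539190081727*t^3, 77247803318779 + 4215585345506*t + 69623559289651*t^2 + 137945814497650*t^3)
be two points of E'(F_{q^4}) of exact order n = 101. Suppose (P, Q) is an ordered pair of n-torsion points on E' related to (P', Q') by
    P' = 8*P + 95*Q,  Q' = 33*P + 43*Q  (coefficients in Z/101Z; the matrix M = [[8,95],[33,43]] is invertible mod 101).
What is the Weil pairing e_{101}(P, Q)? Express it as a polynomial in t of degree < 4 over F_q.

66300689635574 + 25160926732528*t + 116279522992*t^2 + 79324074011204*t^3

Under M = [[8,95],[33,43]] in GL_2(Z/101), e_{101}(P',Q') = e_{101}(P,Q)^(8*43-95*33 mod 101).
So e_{101}(P,Q) = e_{101}(P',Q')^{71}, since 37*71 = 1 mod 101.
Build f_{101,P'} and f_{101,Q'} via the 7-bit ladder of 101=1100101_2; evaluate at shifted divisors; quotient in F_{143040681029539^4}.
Miller gives e_{101}(P',Q') = 58365994046769 + 56659072772699*t + 138682620876772*t^2 + 46740233364117*t^3 in F_{143040681029539^4}.
e_{101}(P,Q) = (58365994046769 + 56659072772699*t + 138682620876772*t^2 + 46740233364117*t^3)^{71} = 66300689635574 + 25160926732528*t + 116279522992*t^2 + 79324074011204*t^3.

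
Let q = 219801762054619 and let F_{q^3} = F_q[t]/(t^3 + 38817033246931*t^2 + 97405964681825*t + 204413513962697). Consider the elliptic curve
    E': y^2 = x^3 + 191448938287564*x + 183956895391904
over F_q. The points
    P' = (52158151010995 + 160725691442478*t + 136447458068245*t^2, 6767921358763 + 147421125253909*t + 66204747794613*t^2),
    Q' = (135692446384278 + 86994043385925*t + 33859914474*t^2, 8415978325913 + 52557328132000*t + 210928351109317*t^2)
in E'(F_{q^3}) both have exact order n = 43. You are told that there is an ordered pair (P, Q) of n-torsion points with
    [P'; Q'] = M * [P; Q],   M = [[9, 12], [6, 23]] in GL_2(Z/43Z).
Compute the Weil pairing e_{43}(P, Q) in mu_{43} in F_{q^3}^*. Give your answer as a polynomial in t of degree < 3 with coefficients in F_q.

Under M = [[9,12],[6,23]] in GL_2(Z/43), e_{43}(P',Q') = e_{43}(P,Q)^(9*23-12*6 mod 43).
9*23 - 12*6 = 135; reduced mod 43: det = 6, inverse 36.
6-bit Miller (101011) on E'/F_{219801762054619} with a'=191448938287564, b'=183956895391904: accumulate tangent/chord ratios at Q'+S and P'+S'.
So e_{43}(P',Q') = 43228013227949 + 19100628944434*t + 129834186423441*t^2.
e_{43}(P,Q) = (43228013227949 + 19100628944434*t + 129834186423441*t^2)^{36} = 202357049348973 + 50871226814710*t + 72592015405278*t^2.

202357049348973 + 50871226814710*t + 72592015405278*t^2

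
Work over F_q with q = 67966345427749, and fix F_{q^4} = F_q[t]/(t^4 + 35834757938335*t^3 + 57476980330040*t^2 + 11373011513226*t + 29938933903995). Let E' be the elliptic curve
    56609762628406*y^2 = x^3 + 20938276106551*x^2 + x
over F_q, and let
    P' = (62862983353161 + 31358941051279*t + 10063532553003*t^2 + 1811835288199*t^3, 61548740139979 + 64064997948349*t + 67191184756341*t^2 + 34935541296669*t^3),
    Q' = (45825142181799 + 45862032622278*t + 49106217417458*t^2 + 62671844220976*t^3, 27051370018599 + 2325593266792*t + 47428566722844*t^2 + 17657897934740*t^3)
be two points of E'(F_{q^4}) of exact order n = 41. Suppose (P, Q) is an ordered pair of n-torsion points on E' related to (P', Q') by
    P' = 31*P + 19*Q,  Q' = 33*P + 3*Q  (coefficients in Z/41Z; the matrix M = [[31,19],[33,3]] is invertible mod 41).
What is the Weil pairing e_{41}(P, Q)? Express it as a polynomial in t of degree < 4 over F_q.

6812663579716 + 14825769188007*t + 18618959612614*t^2 + 24749030962881*t^3

Since e_{41}(P,P)=e_{41}(Q,Q)=1 and e_{41}(Q,P)=e_{41}(P,Q)^{-1}, expanding e_{41}(31*P + 19*Q,33*P + 3*Q) leaves e(P,Q)^det(M).
det(M) mod 41 = 40; its inverse in (Z/41)^* is 40 (check: 40*40 mod 41 = 1).
(x,y)|->(1537046711845x+46478091673963,1537046711845y) sends E' to y^2=x^3+21255929615774*x+24354150522775.
n = 41 = (101001)_2 (6 bits, wt 3); accumulate f_{41,P'}(Q'+S)/f_{41,P'}(S) along the 5-step ladder.
f_P(D_Q)/f_Q(D_P) = 26304642799536 + 50962829586928*t + 41266389441225*t^2 + 25156746066284*t^3.
Raise to 40: e(P,Q) = 6812663579716 + 14825769188007*t + 18618959612614*t^2 + 24749030962881*t^3 in mu_{41}.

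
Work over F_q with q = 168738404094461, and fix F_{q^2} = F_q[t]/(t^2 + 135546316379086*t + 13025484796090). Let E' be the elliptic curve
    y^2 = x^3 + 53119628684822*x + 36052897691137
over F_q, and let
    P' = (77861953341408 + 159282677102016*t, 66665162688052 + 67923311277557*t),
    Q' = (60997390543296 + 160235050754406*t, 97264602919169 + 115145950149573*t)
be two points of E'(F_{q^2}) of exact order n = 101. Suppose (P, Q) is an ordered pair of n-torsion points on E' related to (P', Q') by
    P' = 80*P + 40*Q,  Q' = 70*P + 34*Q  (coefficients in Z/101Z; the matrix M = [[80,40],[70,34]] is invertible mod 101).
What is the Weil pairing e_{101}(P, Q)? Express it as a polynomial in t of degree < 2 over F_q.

Under M = [[80,40],[70,34]] in GL_2(Z/101), e_{101}(P',Q') = e_{101}(P,Q)^(80*34-40*70 mod 101).
Hence e(P,Q) = e(P',Q')^{77} where 77 = 21^{-1} mod 101.
Run Miller on y^2=x^3+53119628684822*x+36052897691137 over F_{168738404094461}: ladder 1100101 (7 bits); e = f_P(D_Q)/f_Q(D_P).
So e_{101}(P',Q') = 114118508825958 + 162742221785944*t.
Raise to 77: e(P,Q) = 27020817635332 + 86263524800495*t in mu_{101}.

27020817635332 + 86263524800495*t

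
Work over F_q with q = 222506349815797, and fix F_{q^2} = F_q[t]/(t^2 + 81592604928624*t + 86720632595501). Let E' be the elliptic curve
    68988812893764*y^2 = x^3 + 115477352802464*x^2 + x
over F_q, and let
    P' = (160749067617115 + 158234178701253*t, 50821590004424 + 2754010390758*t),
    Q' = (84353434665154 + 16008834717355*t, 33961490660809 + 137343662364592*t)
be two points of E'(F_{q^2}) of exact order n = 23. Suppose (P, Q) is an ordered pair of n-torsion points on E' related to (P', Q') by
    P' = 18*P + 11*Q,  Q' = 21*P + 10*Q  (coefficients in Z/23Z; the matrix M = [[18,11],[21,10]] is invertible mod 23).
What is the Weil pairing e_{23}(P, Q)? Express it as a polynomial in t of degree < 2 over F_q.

e_{23} is bilinear + alternating on E[23], so e_{23}(18*P + 11*Q, 21*P + 10*Q) = e_{23}(P,Q)^(18*10-11*21).
So e_{23}(P,Q) = e_{23}(P',Q')^{9}, since 18*9 = 1 mod 23.
Undo Montgomery via alpha=134089774788944, beta=37533132119779: (a',b')=(194859782903600,208442823895951) over F_{222506349815797}.
Double-and-add over 10111: 5-1 doublings, 4-1 additions; each step l_{T,T}/v_{2T} or l_{T,P'}/v at Q'+S for random S.
e_{23}(P',Q') = 1238549125431 + 81920562149319*t.
Raise to 9: e(P,Q) = 202474567930733 + 108174898164398*t in mu_{23}.

202474567930733 + 108174898164398*t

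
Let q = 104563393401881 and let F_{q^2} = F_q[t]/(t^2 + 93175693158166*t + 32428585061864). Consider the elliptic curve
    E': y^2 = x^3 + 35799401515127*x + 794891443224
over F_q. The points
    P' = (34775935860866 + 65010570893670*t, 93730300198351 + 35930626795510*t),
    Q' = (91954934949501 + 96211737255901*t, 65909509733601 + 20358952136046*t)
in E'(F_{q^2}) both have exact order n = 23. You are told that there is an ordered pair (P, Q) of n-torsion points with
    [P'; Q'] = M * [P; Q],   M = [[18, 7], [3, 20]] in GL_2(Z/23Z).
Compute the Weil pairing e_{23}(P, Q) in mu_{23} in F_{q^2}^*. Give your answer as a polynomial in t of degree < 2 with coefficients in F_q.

51558977516369 + 92433898256458*t

Since e_{23}(P,P)=e_{23}(Q,Q)=1 and e_{23}(Q,P)=e_{23}(P,Q)^{-1}, expanding e_{23}(18*P + 7*Q,3*P + 20*Q) leaves e(P,Q)^det(M).
det(M) mod 23 = 17; its inverse in (Z/23)^* is 19 (check: 17*19 mod 23 = 1).
n = 23 = (10111)_2 (5 bits, wt 4); accumulate f_{23,P'}(Q'+S)/f_{23,P'}(S) along the 4-step ladder.
e_{23}(P',Q') = 4133153616815 + 100804399906761*t.
e_{23}(P,Q) = (4133153616815 + 100804399906761*t)^{19} = 51558977516369 + 92433898256458*t.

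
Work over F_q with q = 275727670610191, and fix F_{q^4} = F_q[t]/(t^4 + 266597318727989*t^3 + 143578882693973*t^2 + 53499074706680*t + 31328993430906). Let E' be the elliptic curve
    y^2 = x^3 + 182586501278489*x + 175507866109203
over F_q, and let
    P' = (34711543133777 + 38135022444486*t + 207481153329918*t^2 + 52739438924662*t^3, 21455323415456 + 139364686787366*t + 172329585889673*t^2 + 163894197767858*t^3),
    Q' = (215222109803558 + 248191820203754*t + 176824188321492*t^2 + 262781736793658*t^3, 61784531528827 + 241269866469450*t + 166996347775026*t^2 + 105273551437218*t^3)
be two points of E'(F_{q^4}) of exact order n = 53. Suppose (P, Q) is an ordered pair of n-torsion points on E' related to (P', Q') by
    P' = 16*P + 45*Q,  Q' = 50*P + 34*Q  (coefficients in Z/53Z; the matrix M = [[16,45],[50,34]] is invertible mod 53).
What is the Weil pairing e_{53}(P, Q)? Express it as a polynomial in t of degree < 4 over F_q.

19127344270263 + 261132686034063*t + 238152947747434*t^2 + 220789360212464*t^3

Under M = [[16,45],[50,34]] in GL_2(Z/53), e_{53}(P',Q') = e_{53}(P,Q)^(16*34-45*50 mod 53).
det(M) mod 53 = 43; its inverse in (Z/53)^* is 37 (check: 43*37 mod 53 = 1).
Miller loop for e_{53} over F_{275727670610191^4}: bits of 53 = 110101; 5 double steps + 3 add steps, l/v at each.
f_P(D_Q)/f_Q(D_P) = 109922027042985 + 134205614174734*t + 47814390630685*t^2 + 131123536384443*t^3.
e_{53}(P,Q) = (109922027042985 + 134205614174734*t + 47814390630685*t^2 + 131123536384443*t^3)^{37} = 19127344270263 + 261132686034063*t + 238152947747434*t^2 + 220789360212464*t^3.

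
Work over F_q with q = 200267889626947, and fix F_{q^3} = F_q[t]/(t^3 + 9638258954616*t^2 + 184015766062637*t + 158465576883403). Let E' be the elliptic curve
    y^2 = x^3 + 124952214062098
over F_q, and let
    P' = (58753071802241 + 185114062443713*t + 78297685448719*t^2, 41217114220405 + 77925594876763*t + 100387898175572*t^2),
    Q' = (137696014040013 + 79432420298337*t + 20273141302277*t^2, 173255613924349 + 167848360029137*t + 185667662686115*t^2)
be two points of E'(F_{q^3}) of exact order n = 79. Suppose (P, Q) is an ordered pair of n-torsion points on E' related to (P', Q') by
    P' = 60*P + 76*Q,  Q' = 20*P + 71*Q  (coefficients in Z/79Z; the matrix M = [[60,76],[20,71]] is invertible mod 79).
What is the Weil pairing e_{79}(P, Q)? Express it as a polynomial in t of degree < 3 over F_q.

e_{79} is bilinear + alternating on E[79], so e_{79}(60*P + 76*Q, 20*P + 71*Q) = e_{79}(P,Q)^(60*71-76*20).
60*71 - 76*20 = 2740; reduced mod 79: det = 54, inverse 60.
Miller loop for e_{79} over F_{200267889626947^3}: bits of 79 = 1001111; 6 double steps + 4 add steps, l/v at each.
f_P(D_Q)/f_Q(D_P) = 104503927001921 + 146323497047498*t + 145074213879584*t^2.
Hence e(P,Q) = 148682239797704 + 104423648949180*t + 192763455963746*t^2 in F_{200267889626947^3}^*.

148682239797704 + 104423648949180*t + 192763455963746*t^2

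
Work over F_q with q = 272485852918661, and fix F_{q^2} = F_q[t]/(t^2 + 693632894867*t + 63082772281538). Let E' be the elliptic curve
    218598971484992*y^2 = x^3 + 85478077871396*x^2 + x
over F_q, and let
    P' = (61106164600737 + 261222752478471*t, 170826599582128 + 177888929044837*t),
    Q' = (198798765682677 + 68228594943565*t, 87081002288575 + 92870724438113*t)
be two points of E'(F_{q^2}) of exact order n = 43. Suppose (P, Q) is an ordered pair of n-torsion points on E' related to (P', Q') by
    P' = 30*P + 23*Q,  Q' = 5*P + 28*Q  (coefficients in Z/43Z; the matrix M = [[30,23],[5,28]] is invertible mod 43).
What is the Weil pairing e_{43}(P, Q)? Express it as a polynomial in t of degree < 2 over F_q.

98460183980557 + 144323814760869*t

Under M = [[30,23],[5,28]] in GL_2(Z/43), e_{43}(P',Q') = e_{43}(P,Q)^(30*28-23*5 mod 43).
Hence e(P,Q) = e(P',Q')^{7} where 7 = 37^{-1} mod 43.
Montgomery->Weierstrass: x_W = 21148915330043*x+40060424827496, y_W=21148915330043*y on F_{272485852918661}; lands on y^2=x^3+81271421876432*x+128216493116764.
n = 43 = (101011)_2 (6 bits, wt 4); accumulate f_{43,P'}(Q'+S)/f_{43,P'}(S) along the 5-step ladder.
So e_{43}(P',Q') = 62313259508459 + 92074460582590*t.
Hence e(P,Q) = 98460183980557 + 144323814760869*t in F_{272485852918661^2}^*.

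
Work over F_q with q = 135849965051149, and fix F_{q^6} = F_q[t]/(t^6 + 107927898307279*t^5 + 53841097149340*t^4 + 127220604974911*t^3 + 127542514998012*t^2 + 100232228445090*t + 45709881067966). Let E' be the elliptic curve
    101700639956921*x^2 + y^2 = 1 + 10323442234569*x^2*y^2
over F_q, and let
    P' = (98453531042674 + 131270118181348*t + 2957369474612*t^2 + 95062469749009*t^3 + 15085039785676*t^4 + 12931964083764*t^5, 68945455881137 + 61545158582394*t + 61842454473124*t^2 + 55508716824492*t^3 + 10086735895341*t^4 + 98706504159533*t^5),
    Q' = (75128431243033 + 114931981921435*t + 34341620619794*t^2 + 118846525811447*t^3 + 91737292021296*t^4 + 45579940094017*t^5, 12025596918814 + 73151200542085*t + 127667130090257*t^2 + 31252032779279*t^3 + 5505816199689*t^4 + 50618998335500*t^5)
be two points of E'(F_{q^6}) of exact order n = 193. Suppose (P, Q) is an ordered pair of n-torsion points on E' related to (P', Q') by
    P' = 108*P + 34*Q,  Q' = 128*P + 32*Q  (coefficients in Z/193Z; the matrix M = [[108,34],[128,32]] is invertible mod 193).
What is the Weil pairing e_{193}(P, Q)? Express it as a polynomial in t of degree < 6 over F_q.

The 193-Weil pairing on E[193] over F_{135849965051149} is alternating-bilinear: e_{193}(P',Q') = e_{193}(P,Q)^det(M).
det M = 108*32 - 34*128 = -896 = 69 (mod 193); 69^{-1} = 14 (mod 193).
Map (x,y)_Ed via u=(1+y)/(1-y), v=(1+y)/((1-y)x) to Montgomery A=50074149284966,B=39540841775837; then to (a',b')=(0,126865227394902).
Miller loop for e_{193} over F_{135849965051149^6}: bits of 193 = 11000001; 7 double steps + 2 add steps, l/v at each.
So e_{193}(P',Q') = 42757563676452 + 54547960515241*t + 22281037279800*t^2 + 116062040929684*t^3 + 101794586289323*t^4 + 46481558135086*t^5.
Thus e_{193}(P,Q) = 3065234624819 + 94714728161628*t + 4545524445634*t^2 + 36149161539566*t^3 + 134408946669136*t^4 + 39496435743036*t^5.

3065234624819 + 94714728161628*t + 4545524445634*t^2 + 36149161539566*t^3 + 134408946669136*t^4 + 39496435743036*t^5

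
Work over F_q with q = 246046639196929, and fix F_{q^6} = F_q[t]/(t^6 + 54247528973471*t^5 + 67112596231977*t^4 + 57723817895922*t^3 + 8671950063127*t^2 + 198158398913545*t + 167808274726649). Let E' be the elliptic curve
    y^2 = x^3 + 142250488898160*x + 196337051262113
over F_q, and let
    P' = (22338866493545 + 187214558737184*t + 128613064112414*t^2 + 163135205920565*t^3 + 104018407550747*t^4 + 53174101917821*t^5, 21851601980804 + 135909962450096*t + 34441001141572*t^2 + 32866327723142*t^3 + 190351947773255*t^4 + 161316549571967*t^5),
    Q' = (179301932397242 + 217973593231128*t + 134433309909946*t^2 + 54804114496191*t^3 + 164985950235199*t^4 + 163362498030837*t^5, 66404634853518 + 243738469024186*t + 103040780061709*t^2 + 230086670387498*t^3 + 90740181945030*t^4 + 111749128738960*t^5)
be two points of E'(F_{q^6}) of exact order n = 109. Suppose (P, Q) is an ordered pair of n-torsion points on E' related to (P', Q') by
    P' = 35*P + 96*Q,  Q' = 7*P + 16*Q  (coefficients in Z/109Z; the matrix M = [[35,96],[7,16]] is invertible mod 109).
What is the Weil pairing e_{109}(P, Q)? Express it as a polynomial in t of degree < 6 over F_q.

86458869977575 + 145454925047157*t + 26439247814603*t^2 + 208743659998954*t^3 + 107419502920186*t^4 + 199053221585927*t^5

Since e_{109}(P,P)=e_{109}(Q,Q)=1 and e_{109}(Q,P)=e_{109}(P,Q)^{-1}, expanding e_{109}(35*P + 96*Q,7*P + 16*Q) leaves e(P,Q)^det(M).
Hence e(P,Q) = e(P',Q')^{36} where 36 = 106^{-1} mod 109.
Miller loop for e_{109} over F_{246046639196929^6}: bits of 109 = 1101101; 6 double steps + 4 add steps, l/v at each.
f_P(D_Q)/f_Q(D_P) = 42194324385107 + 149116521040632*t + 1865145531425*t^2 + 230350865035092*t^3 + 36238928898440*t^4 + 242030730944655*t^5.
Hence e(P,Q) = 86458869977575 + 145454925047157*t + 26439247814603*t^2 + 208743659998954*t^3 + 107419502920186*t^4 + 199053221585927*t^5 in F_{246046639196929^6}^*.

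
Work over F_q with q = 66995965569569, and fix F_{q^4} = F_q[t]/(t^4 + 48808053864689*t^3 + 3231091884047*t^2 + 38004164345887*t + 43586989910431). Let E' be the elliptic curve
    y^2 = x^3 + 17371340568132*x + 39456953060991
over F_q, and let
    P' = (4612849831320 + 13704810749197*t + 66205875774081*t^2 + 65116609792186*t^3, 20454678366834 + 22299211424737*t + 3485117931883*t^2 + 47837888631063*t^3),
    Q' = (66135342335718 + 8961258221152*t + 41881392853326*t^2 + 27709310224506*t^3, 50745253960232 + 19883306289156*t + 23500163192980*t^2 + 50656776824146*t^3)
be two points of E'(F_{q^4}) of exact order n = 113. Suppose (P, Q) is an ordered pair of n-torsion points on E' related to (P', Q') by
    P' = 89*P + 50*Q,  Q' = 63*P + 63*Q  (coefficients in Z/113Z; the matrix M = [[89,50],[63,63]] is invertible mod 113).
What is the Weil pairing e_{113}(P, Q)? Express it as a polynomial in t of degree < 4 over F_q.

49924071091503 + 29483356084795*t + 43418437647927*t^2 + 38344787891001*t^3

The 113-Weil pairing on E[113] over F_{66995965569569} is alternating-bilinear: e_{113}(P',Q') = e_{113}(P,Q)^det(M).
det(M) mod 113 = 84; its inverse in (Z/113)^* is 74 (check: 84*74 mod 113 = 1).
Build f_{113,P'} and f_{113,Q'} via the 7-bit ladder of 113=1110001_2; evaluate at shifted divisors; quotient in F_{66995965569569^4}.
e_{113}(P',Q') = 29150751216486 + 14324723833332*t + 58380281927920*t^2 + 11530664451018*t^3.
e_{113}(P,Q) = (29150751216486 + 14324723833332*t + 58380281927920*t^2 + 11530664451018*t^3)^{74} = 49924071091503 + 29483356084795*t + 43418437647927*t^2 + 38344787891001*t^3.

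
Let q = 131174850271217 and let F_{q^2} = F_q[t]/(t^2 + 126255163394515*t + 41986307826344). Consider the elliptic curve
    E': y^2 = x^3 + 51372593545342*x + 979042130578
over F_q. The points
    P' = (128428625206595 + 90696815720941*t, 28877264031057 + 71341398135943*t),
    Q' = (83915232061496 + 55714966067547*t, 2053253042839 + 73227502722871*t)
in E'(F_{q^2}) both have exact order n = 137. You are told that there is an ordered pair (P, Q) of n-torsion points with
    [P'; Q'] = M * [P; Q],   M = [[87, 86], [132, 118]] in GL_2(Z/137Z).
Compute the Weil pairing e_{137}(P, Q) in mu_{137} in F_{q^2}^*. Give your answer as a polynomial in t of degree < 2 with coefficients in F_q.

67638152407422 + 20870626753011*t

Under M = [[87,86],[132,118]] in GL_2(Z/137), e_{137}(P',Q') = e_{137}(P,Q)^(87*118-86*132 mod 137).
Hence e(P,Q) = e(P',Q')^{96} where 96 = 10^{-1} mod 137.
8-bit Miller (10001001) on E'/F_{131174850271217} with a'=51372593545342, b'=979042130578: accumulate tangent/chord ratios at Q'+S and P'+S'.
So e_{137}(P',Q') = 109834814007806 + 29600899119921*t.
Hence e(P,Q) = 67638152407422 + 20870626753011*t in F_{131174850271217^2}^*.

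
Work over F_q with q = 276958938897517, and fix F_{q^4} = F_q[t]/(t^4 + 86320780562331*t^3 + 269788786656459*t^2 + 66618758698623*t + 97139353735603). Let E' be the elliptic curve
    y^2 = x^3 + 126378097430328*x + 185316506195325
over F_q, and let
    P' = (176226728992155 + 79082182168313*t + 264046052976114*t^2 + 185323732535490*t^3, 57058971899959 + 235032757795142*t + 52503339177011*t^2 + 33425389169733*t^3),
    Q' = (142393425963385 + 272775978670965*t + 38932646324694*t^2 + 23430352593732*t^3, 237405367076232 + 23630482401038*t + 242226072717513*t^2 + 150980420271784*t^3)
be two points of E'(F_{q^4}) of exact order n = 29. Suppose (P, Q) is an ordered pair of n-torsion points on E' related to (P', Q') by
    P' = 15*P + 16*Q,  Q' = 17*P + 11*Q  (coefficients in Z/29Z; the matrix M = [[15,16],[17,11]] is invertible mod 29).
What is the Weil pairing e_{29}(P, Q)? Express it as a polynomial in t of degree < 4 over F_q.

Alternating bilinearity on E[29] (values in mu_{29} in F_{276958938897517^4}) gives e(P',Q') = e(P,Q)^det(M).
det M = 15*11 - 16*17 = -107 = 9 (mod 29); 9^{-1} = 13 (mod 29).
Miller loop for e_{29} over F_{276958938897517^4}: bits of 29 = 11101; 4 double steps + 3 add steps, l/v at each.
The quotient is 68269295642912 + 150667364861576*t + 96532897601765*t^2 + 226606289086501*t^3.
(68269295642912 + 150667364861576*t + 96532897601765*t^2 + 226606289086501*t^3)^{13} mod (276958938897517,f) = 130718815082996 + 171811976907085*t + 191162801755092*t^2 + 106429055109575*t^3.

130718815082996 + 171811976907085*t + 191162801755092*t^2 + 106429055109575*t^3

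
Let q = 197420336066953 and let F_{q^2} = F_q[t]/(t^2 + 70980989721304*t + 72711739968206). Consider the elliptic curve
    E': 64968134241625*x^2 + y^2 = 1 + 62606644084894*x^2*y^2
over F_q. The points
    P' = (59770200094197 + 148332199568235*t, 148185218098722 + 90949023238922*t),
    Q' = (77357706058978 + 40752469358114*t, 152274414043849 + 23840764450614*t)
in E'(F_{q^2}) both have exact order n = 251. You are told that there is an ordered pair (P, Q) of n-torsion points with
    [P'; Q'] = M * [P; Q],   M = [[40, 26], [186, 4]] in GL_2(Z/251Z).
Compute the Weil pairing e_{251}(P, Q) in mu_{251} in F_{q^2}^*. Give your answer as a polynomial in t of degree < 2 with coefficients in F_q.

115823247936743 + 98471372550784*t

The 251-Weil pairing on E[251] over F_{197420336066953} is alternating-bilinear: e_{251}(P',Q') = e_{251}(P,Q)^det(M).
40*4 - 26*186 = -4676; reduced mod 251: det = 93, inverse 27.
Map (x,y)_Ed via u=(1+y)/(1-y), v=(1+y)/((1-y)x) to Montgomery A=128973313128853,B=114069369174994; then to (a',b')=(162628974430072,189307090555281).
Miller loop for e_{251} over F_{197420336066953^2}: bits of 251 = 11111011; 7 double steps + 6 add steps, l/v at each.
Result: e(P',Q') = 15366695576240 + 41114570348679*t.
Finally e_{251}(P,Q) = 115823247936743 + 98471372550784*t.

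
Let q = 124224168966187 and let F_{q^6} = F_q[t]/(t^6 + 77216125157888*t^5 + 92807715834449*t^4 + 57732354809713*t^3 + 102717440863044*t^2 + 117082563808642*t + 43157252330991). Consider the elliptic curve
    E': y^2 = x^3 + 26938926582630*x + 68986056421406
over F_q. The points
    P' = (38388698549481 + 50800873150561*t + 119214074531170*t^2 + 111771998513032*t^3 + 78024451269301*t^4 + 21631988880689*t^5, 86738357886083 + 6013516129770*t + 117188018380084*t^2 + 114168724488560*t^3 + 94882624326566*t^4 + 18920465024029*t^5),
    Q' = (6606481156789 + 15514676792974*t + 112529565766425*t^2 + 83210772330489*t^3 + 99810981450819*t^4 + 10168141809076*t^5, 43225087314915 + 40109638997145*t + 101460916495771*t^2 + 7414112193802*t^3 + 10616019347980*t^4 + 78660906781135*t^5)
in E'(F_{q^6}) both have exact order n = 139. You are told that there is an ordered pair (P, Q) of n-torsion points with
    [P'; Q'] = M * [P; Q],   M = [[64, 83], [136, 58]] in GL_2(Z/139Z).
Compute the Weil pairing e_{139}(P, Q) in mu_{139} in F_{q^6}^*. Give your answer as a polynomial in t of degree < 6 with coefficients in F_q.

Under M = [[64,83],[136,58]] in GL_2(Z/139), e_{139}(P',Q') = e_{139}(P,Q)^(64*58-83*136 mod 139).
So e_{139}(P,Q) = e_{139}(P',Q')^{137}, since 69*137 = 1 mod 139.
Miller loop for e_{139} over F_{124224168966187^6}: bits of 139 = 10001011; 7 double steps + 3 add steps, l/v at each.
f_P(D_Q)/f_Q(D_P) = 35162546995868 + 44369845627574*t + 110547334431095*t^2 + 120278087715338*t^3 + 73544368197918*t^4 + 21853316519516*t^5.
e_{139}(P,Q) = (35162546995868 + 44369845627574*t + 110547334431095*t^2 + 120278087715338*t^3 + 73544368197918*t^4 + 21853316519516*t^5)^{137} = 63567848323271 + 42578014242687*t + 109969511057011*t^2 + 123698769594523*t^3 + 76788238350576*t^4 + 43019741661509*t^5.

63567848323271 + 42578014242687*t + 109969511057011*t^2 + 123698769594523*t^3 + 76788238350576*t^4 + 43019741661509*t^5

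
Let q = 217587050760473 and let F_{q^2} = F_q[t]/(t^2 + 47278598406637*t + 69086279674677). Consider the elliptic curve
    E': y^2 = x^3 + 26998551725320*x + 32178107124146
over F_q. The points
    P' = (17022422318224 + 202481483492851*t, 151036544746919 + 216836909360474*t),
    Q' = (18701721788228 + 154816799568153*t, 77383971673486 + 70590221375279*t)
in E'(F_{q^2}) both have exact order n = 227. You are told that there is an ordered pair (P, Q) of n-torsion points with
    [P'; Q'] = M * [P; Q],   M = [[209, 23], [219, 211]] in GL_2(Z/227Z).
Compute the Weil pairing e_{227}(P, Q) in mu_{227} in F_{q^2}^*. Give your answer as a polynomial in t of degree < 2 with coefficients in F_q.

Since e_{227}(P,P)=e_{227}(Q,Q)=1 and e_{227}(Q,P)=e_{227}(P,Q)^{-1}, expanding e_{227}(209*P + 23*Q,219*P + 211*Q) leaves e(P,Q)^det(M).
det M = 209*211 - 23*219 = 39062 = 18 (mod 227); 18^{-1} = 164 (mod 227).
n = 227 = (11100011)_2 (8 bits, wt 5); accumulate f_{227,P'}(Q'+S)/f_{227,P'}(S) along the 7-step ladder.
e_{227}(P',Q') = 2856532399863 + 198820763790841*t.
Finally e_{227}(P,Q) = 177426038146531 + 66611289063964*t.

177426038146531 + 66611289063964*t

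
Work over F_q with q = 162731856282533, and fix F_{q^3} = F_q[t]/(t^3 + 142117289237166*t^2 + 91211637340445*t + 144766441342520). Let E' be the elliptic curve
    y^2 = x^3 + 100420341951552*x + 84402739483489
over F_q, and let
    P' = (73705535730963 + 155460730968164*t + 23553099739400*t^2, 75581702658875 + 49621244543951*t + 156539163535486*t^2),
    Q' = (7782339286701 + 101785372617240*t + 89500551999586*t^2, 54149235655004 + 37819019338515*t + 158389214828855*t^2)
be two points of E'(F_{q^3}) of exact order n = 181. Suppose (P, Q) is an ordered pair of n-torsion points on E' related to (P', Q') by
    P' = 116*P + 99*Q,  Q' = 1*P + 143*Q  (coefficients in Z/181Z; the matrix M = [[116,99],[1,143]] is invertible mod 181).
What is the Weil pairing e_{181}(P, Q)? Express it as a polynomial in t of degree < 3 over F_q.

Alternating bilinearity on E[181] (values in mu_{181} in F_{162731856282533^3}) gives e(P',Q') = e(P,Q)^det(M).
det M = 116*143 - 99*1 = 16489 = 18 (mod 181); 18^{-1} = 171 (mod 181).
8-bit Miller (10110101) on E'/F_{162731856282533} with a'=100420341951552, b'=84402739483489: accumulate tangent/chord ratios at Q'+S and P'+S'.
e_{181}(P',Q') = 156107264910246 + 108609579801126*t + 71860632635974*t^2.
Hence e(P,Q) = 59225633956314 + 11965578475983*t + 36007893135527*t^2 in F_{162731856282533^3}^*.

59225633956314 + 11965578475983*t + 36007893135527*t^2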